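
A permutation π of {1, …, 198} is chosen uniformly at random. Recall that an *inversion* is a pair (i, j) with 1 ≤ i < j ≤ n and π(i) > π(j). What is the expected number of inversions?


Write X = Σ X_I over the C(198, 2) = 19503 pairs i < j, with X_I the indicator of one inversion.
There are 19503 indicators.
For each fixed pair i < j, the values π(i) and π(j) are two distinct elements of {1, …, 198} in uniformly random order; by symmetry P[π(i) > π(j)] = 1/2.
By linearity: E[X] = 19503 · (1/2) = C(198, 2) · (1/2) = 19503/2 = 19503/2 ≈ 9751.5000.

E[X] = 19503/2 = 9751.5000.


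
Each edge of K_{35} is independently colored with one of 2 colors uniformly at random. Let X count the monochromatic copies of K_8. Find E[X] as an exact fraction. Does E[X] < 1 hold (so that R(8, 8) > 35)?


E[X] = C(35, 8) · 2^{1 − 28} = 23535820 · 2^{−27} = 23535820/134217728.
As a reduced fraction: E[X] = 5883955/33554432 ≈ 0.175356.
Is E[X] < 1? YES.
Since E[X] < 1, there exists a 2-coloring of K_{35} with no monochromatic K_8; hence R(8, 8) > 35.

E[X] = 5883955/33554432 ≈ 0.175356; E[X] < 1, so R(8, 8) > 35.


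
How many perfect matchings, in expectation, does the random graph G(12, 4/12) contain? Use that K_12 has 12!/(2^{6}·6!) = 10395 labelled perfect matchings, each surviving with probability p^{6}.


K_12 has 12!/(2^{6}·6!) = 10395 labelled perfect matchings.
For each such perfect matching H, let X_H = 1 if all 6 edges of H are present in G. Then P[X_H = 1] = p^{6} = (1/3)^{6} = 1/729.
By linearity of expectation: E[X] = Σ_H E[X_H] = 10395 · p^{6} = 10395 · 1/729 = 385/27.
Numerically: E[X] ≈ 14.259.

E[X] = 10395 · (1/3)^{6} = 385/27 ≈ 14.259.


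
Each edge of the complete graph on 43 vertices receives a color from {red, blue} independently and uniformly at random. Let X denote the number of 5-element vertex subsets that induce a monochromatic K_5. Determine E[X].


Let X = Σ_S X_S over the C(43, 5) = 962598 subsets S of size 5, where X_S = 1 if the K_5 on S is monochromatic.
For a fixed S, the K_5 on S has C(5, 2) = 10 edges. P[all 10 edges red] = (1/2)^10, and likewise for blue, so P[monochromatic] = 2·(1/2)^10 = 2^{1 − 10} = 1/512.
Summing: E[X] = C(43, 5) · 2^{1 − 10} = 962598 · 1/512 = 481299/256.
Numerically: E[X] ≈ 1880.07422.

E[X] = C(43,5)·2^(1−C(5,2)) = 481299/256 ≈ 1880.07422.


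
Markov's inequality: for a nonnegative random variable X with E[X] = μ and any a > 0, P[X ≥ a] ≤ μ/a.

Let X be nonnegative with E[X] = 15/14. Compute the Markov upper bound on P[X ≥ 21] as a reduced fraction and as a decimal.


μ = E[X] = 15/14, a = 21.
Markov: P[X ≥ 21] ≤ μ/a = (15/14)/21 = 5/98.
Numerically: ≈ 0.0510.
(Since a = 21 > μ = 1.0714, the bound 5/98 is < 1 and informative.)

P[X ≥ 21] ≤ 5/98 ≈ 0.0510.


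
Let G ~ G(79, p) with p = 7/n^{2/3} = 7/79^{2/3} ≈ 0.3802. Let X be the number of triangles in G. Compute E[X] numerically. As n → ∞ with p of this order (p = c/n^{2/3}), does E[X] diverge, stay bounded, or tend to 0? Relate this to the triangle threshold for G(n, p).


Number of potential triangles: C(79, 3) = 79079.
Each occurs with probability p³ ≈ (0.3802)³ ≈ 5.495914e-02.
By linearity: E[X] = C(79, 3)·p³ ≈ 79079 · 5.495914e-02 ≈ 4346.1139.
Since α = 2/3 < 1, p = c/n^{2/3} ≫ 1/n is above the triangle threshold p ~ 1/n. Asymptotically E[X] ~ (c³/6)·n^{3(1−α)} = (7³/6)·n^{1} → ∞; triangles are abundant w.h.p.

E[X] ≈ 4346.1139; in regime p = Θ(1/n^{2/3}) E[X] diverges (above the triangle threshold p ~ 1/n).


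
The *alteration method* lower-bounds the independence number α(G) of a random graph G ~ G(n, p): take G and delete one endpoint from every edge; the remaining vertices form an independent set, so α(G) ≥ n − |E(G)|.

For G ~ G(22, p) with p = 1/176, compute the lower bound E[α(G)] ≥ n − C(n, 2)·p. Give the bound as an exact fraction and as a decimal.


E[|E(G)|] = C(22, 2)·p = 231 · (1/176) = 21/16.
E[α(G)] ≥ n − E[|E(G)|] = 22 − 21/16 = 331/16.
Numerically: ≈ 20.6875.
(This is only a lower bound; the true E[α(G)] may be larger.)

E[α(G)] ≥ 331/16 ≈ 20.6875.


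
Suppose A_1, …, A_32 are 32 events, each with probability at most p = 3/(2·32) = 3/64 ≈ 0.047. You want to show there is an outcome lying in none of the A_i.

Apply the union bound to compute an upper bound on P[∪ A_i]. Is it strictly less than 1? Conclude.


Union bound: P[∪_{i=1}^{32} A_i] ≤ Σ_i P[A_i] ≤ 32·p = 32·(3/64) = 3/2.
Numerically: 3/2 ≈ 1.500.
Is 3/2 < 1? NO.
Since the bound 3/2 is ≥ 1, the union bound is uninformative here; it does NOT by itself certify existence.

32·p = 3/2 ≈ 1.500; existence NOT certified by the union bound.


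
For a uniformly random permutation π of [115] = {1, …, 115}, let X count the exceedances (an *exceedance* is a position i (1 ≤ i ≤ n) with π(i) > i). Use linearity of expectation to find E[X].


Write X = Σ_{i=1}^{115} X_i, where X_i = 1_{π(i) > i}.
For each fixed i, π(i) is uniform over {1, …, 115} (marginal of a uniform permutation), so P[π(i) > i] = (n − i)/n. Summing: Σ_{i=1}^{115} (n − i)/n = (0 + 1 + … + 114)/115 = 115(115 − 1)/(2·115) = (115 − 1)/2.
Hence E[X] = Σ_{i=1}^{115} (115 − i)/115 = 57 ≈ 57.00000.

E[X] = 57 = 57.00000.


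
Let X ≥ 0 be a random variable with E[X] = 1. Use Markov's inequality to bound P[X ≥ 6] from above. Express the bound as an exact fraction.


μ = E[X] = 1, a = 6.
Markov: P[X ≥ 6] ≤ μ/a = (1)/6 = 1/6.
Numerically: ≈ 0.16667.
(Since a = 6 > μ = 1.00000, the bound 1/6 is < 1 and informative.)

P[X ≥ 6] ≤ 1/6 ≈ 0.16667.


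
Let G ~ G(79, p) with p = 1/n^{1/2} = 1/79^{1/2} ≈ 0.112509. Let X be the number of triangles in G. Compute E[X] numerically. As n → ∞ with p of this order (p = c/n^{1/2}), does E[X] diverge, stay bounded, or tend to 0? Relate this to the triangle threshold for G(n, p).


Number of potential triangles: C(79, 3) = 79079.
Each occurs with probability p³ ≈ (0.112509)³ ≈ 1.42416190e-03.
By linearity: E[X] = C(79, 3)·p³ ≈ 79079 · 1.42416190e-03 ≈ 112.621299.
Since α = 1/2 < 1, p = c/n^{1/2} ≫ 1/n is above the triangle threshold p ~ 1/n. Asymptotically E[X] ~ (c³/6)·n^{3(1−α)} = (1³/6)·n^{1.5} → ∞; triangles are abundant w.h.p.

E[X] ≈ 112.621299; in regime p = Θ(1/n^{1/2}) E[X] diverges (above the triangle threshold p ~ 1/n).


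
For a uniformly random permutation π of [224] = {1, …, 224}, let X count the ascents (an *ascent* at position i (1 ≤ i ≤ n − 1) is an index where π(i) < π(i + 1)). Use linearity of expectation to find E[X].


Write X = Σ X_I over i = 1, …, 223, with X_I the indicator of one ascent.
There are 223 indicators.
For each fixed i, the pair (π(i), π(i+1)) is a uniformly random ordered pair of distinct values from {1, …, 224}; by symmetry P[π(i) < π(i+1)] = 1/2.
By linearity: E[X] = 223 · (1/2) = (224 − 1) · (1/2) = 223/2 ≈ 111.5000.

E[X] = 223/2 = 111.5000.


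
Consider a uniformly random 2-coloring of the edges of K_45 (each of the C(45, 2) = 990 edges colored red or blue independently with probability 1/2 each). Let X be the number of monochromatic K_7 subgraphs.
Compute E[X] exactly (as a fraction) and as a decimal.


Let X = Σ_S X_S over the C(45, 7) = 45379620 subsets S of size 7, where X_S = 1 if the K_7 on S is monochromatic.
For a fixed S, the K_7 on S has C(7, 2) = 21 edges. P[all 21 edges red] = (1/2)^21, and likewise for blue, so P[monochromatic] = 2·(1/2)^21 = 2^{1 − 21} = 1/1048576.
By linearity: E[X] = C(45, 7) · 2^{1 − 21} = 45379620 · 1/1048576 = 11344905/262144.
Numerically: E[X] ≈ 43.27738.

E[X] = C(45,7)·2^(1−C(7,2)) = 11344905/262144 ≈ 43.27738.


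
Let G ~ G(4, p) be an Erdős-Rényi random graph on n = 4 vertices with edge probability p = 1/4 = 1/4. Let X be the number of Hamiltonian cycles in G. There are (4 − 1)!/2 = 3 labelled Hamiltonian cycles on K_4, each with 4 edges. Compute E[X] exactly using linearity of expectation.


K_4 has (4 − 1)!/2 = 3 labelled Hamiltonian cycles.
For each such Hamiltonian cycle H, let X_H = 1 if all 4 edges of H are present in G. Then P[X_H = 1] = p^{4} = (1/4)^{4} = 1/256.
Summing the indicators: E[X] = Σ_H E[X_H] = 3 · p^{4} = 3 · 1/256 = 3/256.
Numerically: E[X] ≈ 0.01172.

E[X] = 3 · (1/4)^{4} = 3/256 ≈ 0.01172.


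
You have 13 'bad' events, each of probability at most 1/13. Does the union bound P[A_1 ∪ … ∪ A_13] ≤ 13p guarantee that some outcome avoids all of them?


Union bound: P[∪_{i=1}^{13} A_i] ≤ Σ_i P[A_i] ≤ 13·p = 13·(1/13) = 1.
Numerically: 1 ≈ 1.0000.
Is 1 < 1? NO.
Since the bound 1 is ≥ 1, the union bound is uninformative here; it does NOT by itself certify existence.

13·p = 1 ≈ 1.0000; existence NOT certified by the union bound.


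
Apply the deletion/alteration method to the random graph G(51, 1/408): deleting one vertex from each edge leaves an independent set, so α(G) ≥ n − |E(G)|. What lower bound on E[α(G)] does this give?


E[|E(G)|] = C(51, 2)·p = 1275 · (1/408) = 25/8.
E[α(G)] ≥ n − E[|E(G)|] = 51 − 25/8 = 383/8.
Numerically: ≈ 47.8750.
(This is only a lower bound; the true E[α(G)] may be larger.)

E[α(G)] ≥ 383/8 ≈ 47.8750.


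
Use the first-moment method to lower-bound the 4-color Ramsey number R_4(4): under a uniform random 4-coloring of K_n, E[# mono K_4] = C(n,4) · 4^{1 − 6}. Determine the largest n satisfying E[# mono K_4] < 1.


We need C(n, 4) · 4^{1 − 6} < 1, i.e. C(n, 4) < 4^{6 − 1} = 1024.
Check values of n near the boundary:
  n = 11: C(11, 4) = 330; 330 < 1024? YES
  n = 12: C(12, 4) = 495; 495 < 1024? YES
  n = 13: C(13, 4) = 715; 715 < 1024? YES
  n = 14: C(14, 4) = 1001; 1001 < 1024? YES
  n = 15: C(15, 4) = 1365; 1365 < 1024? NO
  n = 16: C(16, 4) = 1820; 1820 < 1024? NO
The largest n with C(n, 4) < 1024 is n = 14 (where E[X] = 1001/1024 ≈ 0.9775391). Hence R_4(4) > 14, i.e. R_4(4) ≥ 15.

Largest n = 14; hence R_4(4) > 14.


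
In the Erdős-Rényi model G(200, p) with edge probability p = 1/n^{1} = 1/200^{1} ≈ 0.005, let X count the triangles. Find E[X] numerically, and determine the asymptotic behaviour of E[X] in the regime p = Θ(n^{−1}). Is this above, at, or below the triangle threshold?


Number of potential triangles: C(200, 3) = 1313400.
Each occurs with probability p³ ≈ (0.005)³ ≈ 1.25000000e-07.
By linearity: E[X] = C(200, 3)·p³ ≈ 1313400 · 1.25000000e-07 ≈ 0.164175.
Here α = 1, so p = 1/n is exactly at the triangle threshold p ~ 1/n. Asymptotically E[X] → c³/6 = 1³/6 = 1/6 ≈ 0.166667, a bounded constant. In this regime the triangle count is asymptotically Poisson(c³/6).

E[X] ≈ 0.164175; in regime p = Θ(1/n^{1}) E[X] stays bounded (at the triangle threshold p ~ 1/n).


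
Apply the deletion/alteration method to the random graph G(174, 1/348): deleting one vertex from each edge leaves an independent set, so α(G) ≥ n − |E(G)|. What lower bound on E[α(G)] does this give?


E[|E(G)|] = C(174, 2)·p = 15051 · (1/348) = 173/4.
E[α(G)] ≥ n − E[|E(G)|] = 174 − 173/4 = 523/4.
Numerically: ≈ 130.75000.
(This is only a lower bound; the true E[α(G)] may be larger.)

E[α(G)] ≥ 523/4 ≈ 130.75000.


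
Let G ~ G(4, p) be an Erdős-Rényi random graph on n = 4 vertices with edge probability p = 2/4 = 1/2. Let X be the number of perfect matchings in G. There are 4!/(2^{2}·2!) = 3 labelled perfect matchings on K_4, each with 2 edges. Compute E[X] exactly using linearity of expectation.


K_4 has 4!/(2^{2}·2!) = 3 labelled perfect matchings.
For each such perfect matching H, let X_H = 1 if all 2 edges of H are present in G. Then P[X_H = 1] = p^{2} = (1/2)^{2} = 1/4.
By linearity: E[X] = Σ_H E[X_H] = 3 · p^{2} = 3 · 1/4 = 3/4.
Numerically: E[X] ≈ 0.75.

E[X] = 3 · (1/2)^{2} = 3/4 ≈ 0.75.


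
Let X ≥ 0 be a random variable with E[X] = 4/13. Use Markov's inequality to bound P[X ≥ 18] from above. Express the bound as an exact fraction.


μ = E[X] = 4/13, a = 18.
Markov: P[X ≥ 18] ≤ μ/a = (4/13)/18 = 2/117.
Numerically: ≈ 0.017.
(Since a = 18 > μ = 0.308, the bound 2/117 is < 1 and informative.)

P[X ≥ 18] ≤ 2/117 ≈ 0.017.


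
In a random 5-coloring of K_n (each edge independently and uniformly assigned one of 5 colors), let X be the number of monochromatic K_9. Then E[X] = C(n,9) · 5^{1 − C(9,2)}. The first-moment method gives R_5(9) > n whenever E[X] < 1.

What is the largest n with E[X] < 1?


We need C(n, 9) · 5^{1 − 36} < 1, i.e. C(n, 9) < 5^{36 − 1} = 2910383045673370361328125.
Check values of n near the boundary:
  n = 2168: C(2168, 9) = 2867804175977929537095120; 2867804175977929537095120 < 2910383045673370361328125? YES
  n = 2169: C(2169, 9) = 2879753360044504243499683; 2879753360044504243499683 < 2910383045673370361328125? YES
  n = 2170: C(2170, 9) = 2891746779868845075610510; 2891746779868845075610510 < 2910383045673370361328125? YES
  n = 2171: C(2171, 9) = 2903784578674959601827205; 2903784578674959601827205 < 2910383045673370361328125? YES
  n = 2172: C(2172, 9) = 2915866900084148060642020; 2915866900084148060642020 < 2910383045673370361328125? NO
The largest n with C(n, 9) < 2910383045673370361328125 is n = 2171 (where E[X] = 580756915734991920365441/582076609134674072265625 ≈ 0.997733). Hence R_5(9) > 2171, i.e. R_5(9) ≥ 2172.

Largest n = 2171; hence R_5(9) > 2171.


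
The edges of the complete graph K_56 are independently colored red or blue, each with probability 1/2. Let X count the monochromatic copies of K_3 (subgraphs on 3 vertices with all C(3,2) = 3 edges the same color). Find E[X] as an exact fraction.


Let X = Σ_S X_S over the C(56, 3) = 27720 subsets S of size 3, where X_S = 1 if the K_3 on S is monochromatic.
For a fixed S, the K_3 on S has C(3, 2) = 3 edges. P[all 3 edges red] = (1/2)^3, and likewise for blue, so P[monochromatic] = 2·(1/2)^3 = 2^{1 − 3} = 1/4.
Summing: E[X] = C(56, 3) · 2^{1 − 3} = 27720 · 1/4 = 6930.
Numerically: E[X] ≈ 6930.0000.

E[X] = C(56,3)·2^(1−C(3,2)) = 6930 ≈ 6930.0000.


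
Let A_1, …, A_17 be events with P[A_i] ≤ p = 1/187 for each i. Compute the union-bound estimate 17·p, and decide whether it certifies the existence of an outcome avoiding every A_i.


Union bound: P[∪_{i=1}^{17} A_i] ≤ Σ_i P[A_i] ≤ 17·p = 17·(1/187) = 1/11.
Numerically: 1/11 ≈ 0.090909.
Is 1/11 < 1? YES.
Since P[∪ A_i] ≤ 1/11 < 1, the complement has P[∩ A_i^c] ≥ 1 − 1/11 = 10/11 > 0, so some outcome avoids every A_i.

17·p = 1/11 ≈ 0.090909; existence CERTIFIED by the union bound.


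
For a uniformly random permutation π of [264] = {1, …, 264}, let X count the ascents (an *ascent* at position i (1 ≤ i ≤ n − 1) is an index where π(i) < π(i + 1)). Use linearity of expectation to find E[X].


Write X = Σ X_I over i = 1, …, 263, with X_I the indicator of one ascent.
There are 263 indicators.
For each fixed i, the pair (π(i), π(i+1)) is a uniformly random ordered pair of distinct values from {1, …, 264}; by symmetry P[π(i) < π(i+1)] = 1/2.
By linearity: E[X] = 263 · (1/2) = (264 − 1) · (1/2) = 263/2 ≈ 131.500000.

E[X] = 263/2 = 131.500000.


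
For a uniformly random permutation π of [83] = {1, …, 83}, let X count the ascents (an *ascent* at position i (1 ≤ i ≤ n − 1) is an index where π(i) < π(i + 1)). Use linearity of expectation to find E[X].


Write X = Σ X_I over i = 1, …, 82, with X_I the indicator of one ascent.
There are 82 indicators.
For each fixed i, the pair (π(i), π(i+1)) is a uniformly random ordered pair of distinct values from {1, …, 83}; by symmetry P[π(i) < π(i+1)] = 1/2.
By linearity: E[X] = 82 · (1/2) = (83 − 1) · (1/2) = 41 ≈ 41.000.

E[X] = 41 = 41.000.


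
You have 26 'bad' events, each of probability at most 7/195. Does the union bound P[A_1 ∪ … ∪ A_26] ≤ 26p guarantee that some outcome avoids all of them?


Union bound: P[∪_{i=1}^{26} A_i] ≤ Σ_i P[A_i] ≤ 26·p = 26·(7/195) = 14/15.
Numerically: 14/15 ≈ 0.9333.
Is 14/15 < 1? YES.
Since P[∪ A_i] ≤ 14/15 < 1, the complement has P[∩ A_i^c] ≥ 1 − 14/15 = 1/15 > 0, so some outcome avoids every A_i.

26·p = 14/15 ≈ 0.9333; existence CERTIFIED by the union bound.


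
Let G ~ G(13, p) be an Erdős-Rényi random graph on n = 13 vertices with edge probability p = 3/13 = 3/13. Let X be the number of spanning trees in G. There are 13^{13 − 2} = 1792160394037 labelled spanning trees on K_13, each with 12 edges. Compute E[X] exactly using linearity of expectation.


K_13 has 13^{13 − 2} = 1792160394037 labelled spanning trees.
For each such spanning tree H, let X_H = 1 if all 12 edges of H are present in G. Then P[X_H = 1] = p^{12} = (3/13)^{12} = 531441/23298085122481.
By linearity of expectation: E[X] = Σ_H E[X_H] = 1792160394037 · p^{12} = 1792160394037 · 531441/23298085122481 = 531441/13.
Numerically: E[X] ≈ 40880.

E[X] = 1792160394037 · (3/13)^{12} = 531441/13 ≈ 40880.


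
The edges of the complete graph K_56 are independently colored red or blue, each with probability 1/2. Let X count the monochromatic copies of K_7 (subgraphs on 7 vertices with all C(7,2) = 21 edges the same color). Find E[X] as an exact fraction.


Let X = Σ_S X_S over the C(56, 7) = 231917400 subsets S of size 7, where X_S = 1 if the K_7 on S is monochromatic.
For a fixed S, the K_7 on S has C(7, 2) = 21 edges. P[all 21 edges red] = (1/2)^21, and likewise for blue, so P[monochromatic] = 2·(1/2)^21 = 2^{1 − 21} = 1/1048576.
Summing: E[X] = C(56, 7) · 2^{1 − 21} = 231917400 · 1/1048576 = 28989675/131072.
Numerically: E[X] ≈ 221.1737.

E[X] = C(56,7)·2^(1−C(7,2)) = 28989675/131072 ≈ 221.1737.


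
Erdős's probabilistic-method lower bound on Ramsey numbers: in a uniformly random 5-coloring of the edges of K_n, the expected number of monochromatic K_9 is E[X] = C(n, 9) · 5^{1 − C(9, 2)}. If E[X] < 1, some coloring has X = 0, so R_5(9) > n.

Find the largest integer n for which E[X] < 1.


We need C(n, 9) · 5^{1 − 36} < 1, i.e. C(n, 9) < 5^{36 − 1} = 2910383045673370361328125.
Check values of n near the boundary:
  n = 2167: C(2167, 9) = 2855899084841489792706810; 2855899084841489792706810 < 2910383045673370361328125? YES
  n = 2168: C(2168, 9) = 2867804175977929537095120; 2867804175977929537095120 < 2910383045673370361328125? YES
  n = 2169: C(2169, 9) = 2879753360044504243499683; 2879753360044504243499683 < 2910383045673370361328125? YES
  n = 2170: C(2170, 9) = 2891746779868845075610510; 2891746779868845075610510 < 2910383045673370361328125? YES
  n = 2171: C(2171, 9) = 2903784578674959601827205; 2903784578674959601827205 < 2910383045673370361328125? YES
  n = 2172: C(2172, 9) = 2915866900084148060642020; 2915866900084148060642020 < 2910383045673370361328125? NO
  n = 2173: C(2173, 9) = 2927993888115921319674265; 2927993888115921319674265 < 2910383045673370361328125? NO
The largest n with C(n, 9) < 2910383045673370361328125 is n = 2171 (where E[X] = 580756915734991920365441/582076609134674072265625 ≈ 0.998). Hence R_5(9) > 2171, i.e. R_5(9) ≥ 2172.

Largest n = 2171; hence R_5(9) > 2171.


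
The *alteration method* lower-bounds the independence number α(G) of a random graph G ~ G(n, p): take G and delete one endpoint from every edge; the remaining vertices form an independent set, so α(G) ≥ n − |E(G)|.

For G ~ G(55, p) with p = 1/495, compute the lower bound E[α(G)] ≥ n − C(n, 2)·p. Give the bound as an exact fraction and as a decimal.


E[|E(G)|] = C(55, 2)·p = 1485 · (1/495) = 3.
E[α(G)] ≥ n − E[|E(G)|] = 55 − 3 = 52.
Numerically: ≈ 52.000000.
(This is only a lower bound; the true E[α(G)] may be larger.)

E[α(G)] ≥ 52 ≈ 52.000000.


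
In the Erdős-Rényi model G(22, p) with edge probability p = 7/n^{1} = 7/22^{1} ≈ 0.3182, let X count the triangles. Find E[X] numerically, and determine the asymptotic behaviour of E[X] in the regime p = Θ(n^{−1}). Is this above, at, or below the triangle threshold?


Number of potential triangles: C(22, 3) = 1540.
Each occurs with probability p³ ≈ (0.3182)³ ≈ 3.221262e-02.
By linearity: E[X] = C(22, 3)·p³ ≈ 1540 · 3.221262e-02 ≈ 49.6074.
Here α = 1, so p = 7/n is exactly at the triangle threshold p ~ 1/n. Asymptotically E[X] → c³/6 = 7³/6 = 343/6 ≈ 57.1667, a bounded constant. In this regime the triangle count is asymptotically Poisson(c³/6).

E[X] ≈ 49.6074; in regime p = Θ(1/n^{1}) E[X] stays bounded (at the triangle threshold p ~ 1/n).


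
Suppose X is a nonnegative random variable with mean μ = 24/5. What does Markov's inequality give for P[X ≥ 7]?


μ = E[X] = 24/5, a = 7.
Markov: P[X ≥ 7] ≤ μ/a = (24/5)/7 = 24/35.
Numerically: ≈ 0.686.
(Since a = 7 > μ = 4.800, the bound 24/35 is < 1 and informative.)

P[X ≥ 7] ≤ 24/35 ≈ 0.686.


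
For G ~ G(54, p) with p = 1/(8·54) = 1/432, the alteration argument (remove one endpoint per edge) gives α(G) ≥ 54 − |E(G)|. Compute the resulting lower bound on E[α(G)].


E[|E(G)|] = C(54, 2)·p = 1431 · (1/432) = 53/16.
E[α(G)] ≥ n − E[|E(G)|] = 54 − 53/16 = 811/16.
Numerically: ≈ 50.687500.
(This is only a lower bound; the true E[α(G)] may be larger.)

E[α(G)] ≥ 811/16 ≈ 50.687500.


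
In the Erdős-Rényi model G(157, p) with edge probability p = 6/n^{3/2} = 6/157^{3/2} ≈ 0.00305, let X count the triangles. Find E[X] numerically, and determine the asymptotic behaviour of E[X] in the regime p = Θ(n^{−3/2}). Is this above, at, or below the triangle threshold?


Number of potential triangles: C(157, 3) = 632710.
Each occurs with probability p³ ≈ (0.00305)³ ≈ 2.837300e-08.
By linearity: E[X] = C(157, 3)·p³ ≈ 632710 · 2.837300e-08 ≈ 0.0180.
Since α = 3/2 > 1, p = c/n^{3/2} = o(1/n) is below the triangle threshold p ~ 1/n. Asymptotically E[X] ~ (c³/6)·n^{3(1−α)} = (6³/6)·n^{-1.5} → 0, so by Markov's inequality G has no triangles w.h.p.

E[X] ≈ 0.0180; in regime p = Θ(1/n^{3/2}) E[X] tends to 0 (below the triangle threshold p ~ 1/n).


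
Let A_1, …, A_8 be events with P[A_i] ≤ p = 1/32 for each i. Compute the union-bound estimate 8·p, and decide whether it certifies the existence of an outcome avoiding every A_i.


Union bound: P[∪_{i=1}^{8} A_i] ≤ Σ_i P[A_i] ≤ 8·p = 8·(1/32) = 1/4.
Numerically: 1/4 ≈ 0.2500.
Is 1/4 < 1? YES.
Since P[∪ A_i] ≤ 1/4 < 1, the complement has P[∩ A_i^c] ≥ 1 − 1/4 = 3/4 > 0, so some outcome avoids every A_i.

8·p = 1/4 ≈ 0.2500; existence CERTIFIED by the union bound.


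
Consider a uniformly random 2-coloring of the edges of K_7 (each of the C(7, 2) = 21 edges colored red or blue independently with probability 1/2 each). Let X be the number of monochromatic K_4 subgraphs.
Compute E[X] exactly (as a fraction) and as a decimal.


Let X = Σ_S X_S over the C(7, 4) = 35 subsets S of size 4, where X_S = 1 if the K_4 on S is monochromatic.
For a fixed S, the K_4 on S has C(4, 2) = 6 edges. P[all 6 edges red] = (1/2)^6, and likewise for blue, so P[monochromatic] = 2·(1/2)^6 = 2^{1 − 6} = 1/32.
By linearity: E[X] = C(7, 4) · 2^{1 − 6} = 35 · 1/32 = 35/32.
Numerically: E[X] ≈ 1.0938.

E[X] = C(7,4)·2^(1−C(4,2)) = 35/32 ≈ 1.0938.


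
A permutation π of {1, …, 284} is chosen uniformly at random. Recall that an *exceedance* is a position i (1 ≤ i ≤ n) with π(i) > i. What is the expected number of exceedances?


Write X = Σ_{i=1}^{284} X_i, where X_i = 1_{π(i) > i}.
For each fixed i, π(i) is uniform over {1, …, 284} (marginal of a uniform permutation), so P[π(i) > i] = (n − i)/n. Summing: Σ_{i=1}^{284} (n − i)/n = (0 + 1 + … + 283)/284 = 284(284 − 1)/(2·284) = (284 − 1)/2.
Hence E[X] = Σ_{i=1}^{284} (284 − i)/284 = 283/2 ≈ 141.500000.

E[X] = 283/2 = 141.500000.


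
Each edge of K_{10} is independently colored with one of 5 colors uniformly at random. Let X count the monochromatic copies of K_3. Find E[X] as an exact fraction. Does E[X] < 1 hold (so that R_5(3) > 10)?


E[X] = C(10, 3) · 5^{1 − 3} = 120 · 5^{−2} = 120/25.
As a reduced fraction: E[X] = 24/5 ≈ 4.8000.
Is E[X] < 1? NO.
Since E[X] ≥ 1, the first-moment bound is inconclusive at n = 10; it does NOT by itself certify R_5(3) > 10.

E[X] = 24/5 ≈ 4.8000; E[X] ≥ 1; first-moment method inconclusive here.


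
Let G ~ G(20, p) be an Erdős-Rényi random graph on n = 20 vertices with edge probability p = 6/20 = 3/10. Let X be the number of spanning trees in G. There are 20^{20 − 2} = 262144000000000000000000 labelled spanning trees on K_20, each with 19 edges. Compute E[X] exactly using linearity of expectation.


K_20 has 20^{20 − 2} = 262144000000000000000000 labelled spanning trees.
For each such spanning tree H, let X_H = 1 if all 19 edges of H are present in G. Then P[X_H = 1] = p^{19} = (3/10)^{19} = 1162261467/10000000000000000000.
By linearity: E[X] = Σ_H E[X_H] = 262144000000000000000000 · p^{19} = 262144000000000000000000 · 1162261467/10000000000000000000 = 152339935002624/5.
Numerically: E[X] ≈ 3.047e+13.

E[X] = 262144000000000000000000 · (3/10)^{19} = 152339935002624/5 ≈ 3.047e+13.


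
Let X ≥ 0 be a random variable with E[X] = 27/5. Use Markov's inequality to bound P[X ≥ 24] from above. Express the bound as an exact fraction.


μ = E[X] = 27/5, a = 24.
Markov: P[X ≥ 24] ≤ μ/a = (27/5)/24 = 9/40.
Numerically: ≈ 0.225000.
(Since a = 24 > μ = 5.400000, the bound 9/40 is < 1 and informative.)

P[X ≥ 24] ≤ 9/40 ≈ 0.225000.


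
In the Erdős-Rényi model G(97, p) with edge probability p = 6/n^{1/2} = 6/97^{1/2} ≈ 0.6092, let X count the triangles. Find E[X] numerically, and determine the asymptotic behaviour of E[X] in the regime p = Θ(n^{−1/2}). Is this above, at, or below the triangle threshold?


Number of potential triangles: C(97, 3) = 147440.
Each occurs with probability p³ ≈ (0.6092)³ ≈ 2.260977e-01.
By linearity: E[X] = C(97, 3)·p³ ≈ 147440 · 2.260977e-01 ≈ 33335.8453.
Since α = 1/2 < 1, p = c/n^{1/2} ≫ 1/n is above the triangle threshold p ~ 1/n. Asymptotically E[X] ~ (c³/6)·n^{3(1−α)} = (6³/6)·n^{1.5} → ∞; triangles are abundant w.h.p.

E[X] ≈ 33335.8453; in regime p = Θ(1/n^{1/2}) E[X] diverges (above the triangle threshold p ~ 1/n).


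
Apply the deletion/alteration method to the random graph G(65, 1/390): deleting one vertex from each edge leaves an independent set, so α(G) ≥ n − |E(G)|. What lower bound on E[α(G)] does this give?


E[|E(G)|] = C(65, 2)·p = 2080 · (1/390) = 16/3.
E[α(G)] ≥ n − E[|E(G)|] = 65 − 16/3 = 179/3.
Numerically: ≈ 59.66667.
(This is only a lower bound; the true E[α(G)] may be larger.)

E[α(G)] ≥ 179/3 ≈ 59.66667.


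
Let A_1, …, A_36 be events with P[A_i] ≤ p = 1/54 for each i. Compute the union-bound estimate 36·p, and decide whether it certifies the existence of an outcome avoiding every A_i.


Union bound: P[∪_{i=1}^{36} A_i] ≤ Σ_i P[A_i] ≤ 36·p = 36·(1/54) = 2/3.
Numerically: 2/3 ≈ 0.667.
Is 2/3 < 1? YES.
Since P[∪ A_i] ≤ 2/3 < 1, the complement has P[∩ A_i^c] ≥ 1 − 2/3 = 1/3 > 0, so some outcome avoids every A_i.

36·p = 2/3 ≈ 0.667; existence CERTIFIED by the union bound.


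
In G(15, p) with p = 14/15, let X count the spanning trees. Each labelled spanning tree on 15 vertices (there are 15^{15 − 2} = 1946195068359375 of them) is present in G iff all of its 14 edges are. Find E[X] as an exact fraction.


K_15 has 15^{15 − 2} = 1946195068359375 labelled spanning trees.
For each such spanning tree H, let X_H = 1 if all 14 edges of H are present in G. Then P[X_H = 1] = p^{14} = (14/15)^{14} = 11112006825558016/29192926025390625.
By linearity of expectation: E[X] = Σ_H E[X_H] = 1946195068359375 · p^{14} = 1946195068359375 · 11112006825558016/29192926025390625 = 11112006825558016/15.
Numerically: E[X] ≈ 7.408e+14.

E[X] = 1946195068359375 · (14/15)^{14} = 11112006825558016/15 ≈ 7.408e+14.


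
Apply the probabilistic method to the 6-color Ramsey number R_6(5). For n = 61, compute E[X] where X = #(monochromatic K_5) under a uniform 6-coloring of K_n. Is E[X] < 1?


E[X] = C(61, 5) · 6^{1 − 10} = 5949147 · 6^{−9} = 5949147/10077696.
As a reduced fraction: E[X] = 1983049/3359232 ≈ 0.5903281.
Is E[X] < 1? YES.
Since E[X] < 1, there exists a 6-coloring of K_{61} with no monochromatic K_5; hence R_6(5) > 61.

E[X] = 1983049/3359232 ≈ 0.5903281; E[X] < 1, so R_6(5) > 61.


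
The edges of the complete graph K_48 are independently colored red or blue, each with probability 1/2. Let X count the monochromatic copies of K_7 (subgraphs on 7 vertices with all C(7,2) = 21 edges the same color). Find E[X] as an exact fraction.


Let X = Σ_S X_S over the C(48, 7) = 73629072 subsets S of size 7, where X_S = 1 if the K_7 on S is monochromatic.
For a fixed S, the K_7 on S has C(7, 2) = 21 edges. P[all 21 edges red] = (1/2)^21, and likewise for blue, so P[monochromatic] = 2·(1/2)^21 = 2^{1 − 21} = 1/1048576.
By linearity of expectation: E[X] = C(48, 7) · 2^{1 − 21} = 73629072 · 1/1048576 = 4601817/65536.
Numerically: E[X] ≈ 70.2182.

E[X] = C(48,7)·2^(1−C(7,2)) = 4601817/65536 ≈ 70.2182.


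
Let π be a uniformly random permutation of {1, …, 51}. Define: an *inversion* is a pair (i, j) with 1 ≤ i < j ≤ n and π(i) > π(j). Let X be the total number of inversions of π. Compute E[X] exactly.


Write X = Σ X_I over the C(51, 2) = 1275 pairs i < j, with X_I the indicator of one inversion.
There are 1275 indicators.
For each fixed pair i < j, the values π(i) and π(j) are two distinct elements of {1, …, 51} in uniformly random order; by symmetry P[π(i) > π(j)] = 1/2.
By linearity: E[X] = 1275 · (1/2) = C(51, 2) · (1/2) = 1275/2 = 1275/2 ≈ 637.5000.

E[X] = 1275/2 = 637.5000.


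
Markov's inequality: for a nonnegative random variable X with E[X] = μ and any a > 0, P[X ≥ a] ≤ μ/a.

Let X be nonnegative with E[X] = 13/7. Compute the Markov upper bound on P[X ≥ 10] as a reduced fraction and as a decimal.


μ = E[X] = 13/7, a = 10.
Markov: P[X ≥ 10] ≤ μ/a = (13/7)/10 = 13/70.
Numerically: ≈ 0.185714.
(Since a = 10 > μ = 1.857143, the bound 13/70 is < 1 and informative.)

P[X ≥ 10] ≤ 13/70 ≈ 0.185714.


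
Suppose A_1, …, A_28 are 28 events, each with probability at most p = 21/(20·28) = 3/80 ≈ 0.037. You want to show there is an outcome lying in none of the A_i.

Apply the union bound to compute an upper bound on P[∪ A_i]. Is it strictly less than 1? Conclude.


Union bound: P[∪_{i=1}^{28} A_i] ≤ Σ_i P[A_i] ≤ 28·p = 28·(3/80) = 21/20.
Numerically: 21/20 ≈ 1.050.
Is 21/20 < 1? NO.
Since the bound 21/20 is ≥ 1, the union bound is uninformative here; it does NOT by itself certify existence.

28·p = 21/20 ≈ 1.050; existence NOT certified by the union bound.


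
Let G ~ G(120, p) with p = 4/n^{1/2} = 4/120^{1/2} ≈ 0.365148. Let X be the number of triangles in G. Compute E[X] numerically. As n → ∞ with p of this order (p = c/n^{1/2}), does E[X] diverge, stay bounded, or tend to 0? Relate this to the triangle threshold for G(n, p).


Number of potential triangles: C(120, 3) = 280840.
Each occurs with probability p³ ≈ (0.365148)³ ≈ 4.86864496e-02.
By linearity: E[X] = C(120, 3)·p³ ≈ 280840 · 4.86864496e-02 ≈ 13673.102493.
Since α = 1/2 < 1, p = c/n^{1/2} ≫ 1/n is above the triangle threshold p ~ 1/n. Asymptotically E[X] ~ (c³/6)·n^{3(1−α)} = (4³/6)·n^{1.5} → ∞; triangles are abundant w.h.p.

E[X] ≈ 13673.102493; in regime p = Θ(1/n^{1/2}) E[X] diverges (above the triangle threshold p ~ 1/n).


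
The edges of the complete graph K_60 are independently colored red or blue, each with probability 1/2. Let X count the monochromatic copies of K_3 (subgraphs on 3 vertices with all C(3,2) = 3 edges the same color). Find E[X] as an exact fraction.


Let X = Σ_S X_S over the C(60, 3) = 34220 subsets S of size 3, where X_S = 1 if the K_3 on S is monochromatic.
For a fixed S, the K_3 on S has C(3, 2) = 3 edges. P[all 3 edges red] = (1/2)^3, and likewise for blue, so P[monochromatic] = 2·(1/2)^3 = 2^{1 − 3} = 1/4.
By linearity: E[X] = C(60, 3) · 2^{1 − 3} = 34220 · 1/4 = 8555.
Numerically: E[X] ≈ 8555.000.

E[X] = C(60,3)·2^(1−C(3,2)) = 8555 ≈ 8555.000.


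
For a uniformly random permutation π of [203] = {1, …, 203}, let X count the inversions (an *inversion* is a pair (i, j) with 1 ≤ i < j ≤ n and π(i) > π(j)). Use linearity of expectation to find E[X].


Write X = Σ X_I over the C(203, 2) = 20503 pairs i < j, with X_I the indicator of one inversion.
There are 20503 indicators.
For each fixed pair i < j, the values π(i) and π(j) are two distinct elements of {1, …, 203} in uniformly random order; by symmetry P[π(i) > π(j)] = 1/2.
By linearity: E[X] = 20503 · (1/2) = C(203, 2) · (1/2) = 20503/2 = 20503/2 ≈ 10251.500000.

E[X] = 20503/2 = 10251.500000.


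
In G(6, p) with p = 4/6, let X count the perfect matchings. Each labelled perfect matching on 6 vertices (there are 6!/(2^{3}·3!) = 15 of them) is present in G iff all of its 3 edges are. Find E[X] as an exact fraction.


K_6 has 6!/(2^{3}·3!) = 15 labelled perfect matchings.
For each such perfect matching H, let X_H = 1 if all 3 edges of H are present in G. Then P[X_H = 1] = p^{3} = (2/3)^{3} = 8/27.
Summing the indicators: E[X] = Σ_H E[X_H] = 15 · p^{3} = 15 · 8/27 = 40/9.
Numerically: E[X] ≈ 4.444.

E[X] = 15 · (2/3)^{3} = 40/9 ≈ 4.444.


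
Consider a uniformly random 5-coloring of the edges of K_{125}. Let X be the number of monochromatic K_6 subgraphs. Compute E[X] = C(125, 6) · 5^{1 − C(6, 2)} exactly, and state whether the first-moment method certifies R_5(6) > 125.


E[X] = C(125, 6) · 5^{1 − 15} = 4690625500 · 5^{−14} = 4690625500/6103515625.
As a reduced fraction: E[X] = 37525004/48828125 ≈ 0.769.
Is E[X] < 1? YES.
Since E[X] < 1, there exists a 5-coloring of K_{125} with no monochromatic K_6; hence R_5(6) > 125.

E[X] = 37525004/48828125 ≈ 0.769; E[X] < 1, so R_5(6) > 125.


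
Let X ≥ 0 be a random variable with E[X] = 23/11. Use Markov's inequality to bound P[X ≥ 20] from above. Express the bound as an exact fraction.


μ = E[X] = 23/11, a = 20.
Markov: P[X ≥ 20] ≤ μ/a = (23/11)/20 = 23/220.
Numerically: ≈ 0.10455.
(Since a = 20 > μ = 2.09091, the bound 23/220 is < 1 and informative.)

P[X ≥ 20] ≤ 23/220 ≈ 0.10455.


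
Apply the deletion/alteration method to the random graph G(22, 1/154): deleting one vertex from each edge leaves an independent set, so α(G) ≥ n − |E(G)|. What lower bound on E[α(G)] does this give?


E[|E(G)|] = C(22, 2)·p = 231 · (1/154) = 3/2.
E[α(G)] ≥ n − E[|E(G)|] = 22 − 3/2 = 41/2.
Numerically: ≈ 20.50000.
(This is only a lower bound; the true E[α(G)] may be larger.)

E[α(G)] ≥ 41/2 ≈ 20.50000.


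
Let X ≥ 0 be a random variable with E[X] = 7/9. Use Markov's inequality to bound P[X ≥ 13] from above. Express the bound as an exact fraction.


μ = E[X] = 7/9, a = 13.
Markov: P[X ≥ 13] ≤ μ/a = (7/9)/13 = 7/117.
Numerically: ≈ 0.05983.
(Since a = 13 > μ = 0.77778, the bound 7/117 is < 1 and informative.)

P[X ≥ 13] ≤ 7/117 ≈ 0.05983.


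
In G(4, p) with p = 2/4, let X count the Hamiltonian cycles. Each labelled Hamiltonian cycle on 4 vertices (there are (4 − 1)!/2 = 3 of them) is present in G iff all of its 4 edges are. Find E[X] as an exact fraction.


K_4 has (4 − 1)!/2 = 3 labelled Hamiltonian cycles.
For each such Hamiltonian cycle H, let X_H = 1 if all 4 edges of H are present in G. Then P[X_H = 1] = p^{4} = (1/2)^{4} = 1/16.
Summing the indicators: E[X] = Σ_H E[X_H] = 3 · p^{4} = 3 · 1/16 = 3/16.
Numerically: E[X] ≈ 0.1875.

E[X] = 3 · (1/2)^{4} = 3/16 ≈ 0.1875.


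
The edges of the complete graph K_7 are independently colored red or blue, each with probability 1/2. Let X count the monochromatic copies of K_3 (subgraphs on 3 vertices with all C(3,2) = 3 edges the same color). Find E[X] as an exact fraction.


Let X = Σ_S X_S over the C(7, 3) = 35 subsets S of size 3, where X_S = 1 if the K_3 on S is monochromatic.
For a fixed S, the K_3 on S has C(3, 2) = 3 edges. P[all 3 edges red] = (1/2)^3, and likewise for blue, so P[monochromatic] = 2·(1/2)^3 = 2^{1 − 3} = 1/4.
By linearity of expectation: E[X] = C(7, 3) · 2^{1 − 3} = 35 · 1/4 = 35/4.
Numerically: E[X] ≈ 8.750.

E[X] = C(7,3)·2^(1−C(3,2)) = 35/4 ≈ 8.750.


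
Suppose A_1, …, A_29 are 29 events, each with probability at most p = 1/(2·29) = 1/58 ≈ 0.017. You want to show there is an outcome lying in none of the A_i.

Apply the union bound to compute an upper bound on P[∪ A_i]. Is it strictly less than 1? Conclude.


Union bound: P[∪_{i=1}^{29} A_i] ≤ Σ_i P[A_i] ≤ 29·p = 29·(1/58) = 1/2.
Numerically: 1/2 ≈ 0.500.
Is 1/2 < 1? YES.
Since P[∪ A_i] ≤ 1/2 < 1, the complement has P[∩ A_i^c] ≥ 1 − 1/2 = 1/2 > 0, so some outcome avoids every A_i.

29·p = 1/2 ≈ 0.500; existence CERTIFIED by the union bound.


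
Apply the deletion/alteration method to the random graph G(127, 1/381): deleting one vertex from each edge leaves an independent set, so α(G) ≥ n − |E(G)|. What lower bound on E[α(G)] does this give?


E[|E(G)|] = C(127, 2)·p = 8001 · (1/381) = 21.
E[α(G)] ≥ n − E[|E(G)|] = 127 − 21 = 106.
Numerically: ≈ 106.00000.
(This is only a lower bound; the true E[α(G)] may be larger.)

E[α(G)] ≥ 106 ≈ 106.00000.


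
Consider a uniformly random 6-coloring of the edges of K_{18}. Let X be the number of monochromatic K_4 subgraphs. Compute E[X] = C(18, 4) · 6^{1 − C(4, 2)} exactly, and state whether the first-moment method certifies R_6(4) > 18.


E[X] = C(18, 4) · 6^{1 − 6} = 3060 · 6^{−5} = 3060/7776.
As a reduced fraction: E[X] = 85/216 ≈ 0.3935185.
Is E[X] < 1? YES.
Since E[X] < 1, there exists a 6-coloring of K_{18} with no monochromatic K_4; hence R_6(4) > 18.

E[X] = 85/216 ≈ 0.3935185; E[X] < 1, so R_6(4) > 18.


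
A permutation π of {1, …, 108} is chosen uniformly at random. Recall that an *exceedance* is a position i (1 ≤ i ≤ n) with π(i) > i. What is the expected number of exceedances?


Write X = Σ_{i=1}^{108} X_i, where X_i = 1_{π(i) > i}.
For each fixed i, π(i) is uniform over {1, …, 108} (marginal of a uniform permutation), so P[π(i) > i] = (n − i)/n. Summing: Σ_{i=1}^{108} (n − i)/n = (0 + 1 + … + 107)/108 = 108(108 − 1)/(2·108) = (108 − 1)/2.
Hence E[X] = Σ_{i=1}^{108} (108 − i)/108 = 107/2 ≈ 53.500000.

E[X] = 107/2 = 53.500000.


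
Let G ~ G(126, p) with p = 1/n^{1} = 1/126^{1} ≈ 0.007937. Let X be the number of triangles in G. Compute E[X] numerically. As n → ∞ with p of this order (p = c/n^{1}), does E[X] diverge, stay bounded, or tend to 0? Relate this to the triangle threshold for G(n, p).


Number of potential triangles: C(126, 3) = 325500.
Each occurs with probability p³ ≈ (0.007937)³ ≈ 4.999060e-07.
By linearity: E[X] = C(126, 3)·p³ ≈ 325500 · 4.999060e-07 ≈ 0.1627.
Here α = 1, so p = 1/n is exactly at the triangle threshold p ~ 1/n. Asymptotically E[X] → c³/6 = 1³/6 = 1/6 ≈ 0.1667, a bounded constant. In this regime the triangle count is asymptotically Poisson(c³/6).

E[X] ≈ 0.1627; in regime p = Θ(1/n^{1}) E[X] stays bounded (at the triangle threshold p ~ 1/n).


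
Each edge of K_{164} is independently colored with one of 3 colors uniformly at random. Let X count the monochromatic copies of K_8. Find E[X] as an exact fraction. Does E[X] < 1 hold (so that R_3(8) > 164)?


E[X] = C(164, 8) · 3^{1 − 28} = 10912535409348 · 3^{−27} = 10912535409348/7625597484987.
As a reduced fraction: E[X] = 404167978124/282429536481 ≈ 1.431.
Is E[X] < 1? NO.
Since E[X] ≥ 1, the first-moment bound is inconclusive at n = 164; it does NOT by itself certify R_3(8) > 164.

E[X] = 404167978124/282429536481 ≈ 1.431; E[X] ≥ 1; first-moment method inconclusive here.


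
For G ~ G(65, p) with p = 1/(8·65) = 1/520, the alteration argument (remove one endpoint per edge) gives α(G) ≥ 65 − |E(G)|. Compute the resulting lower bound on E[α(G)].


E[|E(G)|] = C(65, 2)·p = 2080 · (1/520) = 4.
E[α(G)] ≥ n − E[|E(G)|] = 65 − 4 = 61.
Numerically: ≈ 61.000000.
(This is only a lower bound; the true E[α(G)] may be larger.)

E[α(G)] ≥ 61 ≈ 61.000000.
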